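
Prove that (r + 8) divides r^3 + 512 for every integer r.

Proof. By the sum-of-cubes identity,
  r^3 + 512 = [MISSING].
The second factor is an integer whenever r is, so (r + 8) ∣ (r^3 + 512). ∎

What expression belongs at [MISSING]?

(r + 8)(r^2 - 8r + 64)

Polynomial division of r^3 + 512 by r + 8 leaves remainder 0 and quotient r^2 - 8r + 64.
Hence r^3 + 512 = (r + 8)(r^2 - 8r + 64).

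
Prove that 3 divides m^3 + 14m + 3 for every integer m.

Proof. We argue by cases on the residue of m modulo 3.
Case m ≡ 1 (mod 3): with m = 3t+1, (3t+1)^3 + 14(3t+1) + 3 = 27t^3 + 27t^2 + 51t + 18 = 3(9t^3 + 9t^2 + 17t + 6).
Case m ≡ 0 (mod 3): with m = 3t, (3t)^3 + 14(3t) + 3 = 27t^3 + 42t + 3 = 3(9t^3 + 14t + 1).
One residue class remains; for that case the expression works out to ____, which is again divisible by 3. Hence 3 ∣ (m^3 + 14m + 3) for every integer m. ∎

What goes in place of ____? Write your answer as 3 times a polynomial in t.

3(9t^3 + 18t^2 + 26t + 13)

The residues treated are {1, 0}, so the missing case is m ≡ 2 (mod 3); write m = 3t+2.
Then (3t+2)^3 + 14(3t+2) + 3 = 27t^3 + 54t^2 + 78t + 39 = 3(9t^3 + 18t^2 + 26t + 13).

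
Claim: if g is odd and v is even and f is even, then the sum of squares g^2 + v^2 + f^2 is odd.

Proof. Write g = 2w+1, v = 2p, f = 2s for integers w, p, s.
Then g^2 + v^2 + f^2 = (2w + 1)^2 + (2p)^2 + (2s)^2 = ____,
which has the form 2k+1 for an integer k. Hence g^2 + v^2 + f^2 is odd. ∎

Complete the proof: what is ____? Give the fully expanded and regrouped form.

(2w + 1)^2 + (2p)^2 + (2s)^2 = 4p^2 + 4s^2 + 4w^2 + 4w + 1
= 2(2p^2 + 2s^2 + 2w^2 + 2w) + 1.
Since 2p^2 + 2s^2 + 2w^2 + 2w is an integer, the sum of squares is of the form 2k+1 for an integer k.

2(2p^2 + 2s^2 + 2w^2 + 2w) + 1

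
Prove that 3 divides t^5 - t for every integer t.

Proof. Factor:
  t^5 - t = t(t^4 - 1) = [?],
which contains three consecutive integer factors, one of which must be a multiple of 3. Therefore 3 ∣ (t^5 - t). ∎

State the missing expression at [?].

(t - 1)t(t + 1)(t^2 + 1)

t^4 - 1 = (t^2 - 1)(t^2 + 1), and t^2 - 1 = (t-1)(t+1).
So t(t^4 - 1) = (t - 1)t(t + 1)(t^2 + 1).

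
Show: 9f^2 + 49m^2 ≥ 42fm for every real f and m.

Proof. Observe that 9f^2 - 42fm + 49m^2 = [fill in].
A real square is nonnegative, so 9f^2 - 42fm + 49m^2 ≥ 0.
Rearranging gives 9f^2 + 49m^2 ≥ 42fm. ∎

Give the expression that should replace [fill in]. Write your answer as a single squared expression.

9f^2 - 42fm + 49m^2 is a perfect-square trinomial: the outer terms are (3f)^2 and (7m)^2, and the cross term is -2·3f·7m.
So 9f^2 - 42fm + 49m^2 = (3f - 7m)^2 ≥ 0.

(3f - 7m)^2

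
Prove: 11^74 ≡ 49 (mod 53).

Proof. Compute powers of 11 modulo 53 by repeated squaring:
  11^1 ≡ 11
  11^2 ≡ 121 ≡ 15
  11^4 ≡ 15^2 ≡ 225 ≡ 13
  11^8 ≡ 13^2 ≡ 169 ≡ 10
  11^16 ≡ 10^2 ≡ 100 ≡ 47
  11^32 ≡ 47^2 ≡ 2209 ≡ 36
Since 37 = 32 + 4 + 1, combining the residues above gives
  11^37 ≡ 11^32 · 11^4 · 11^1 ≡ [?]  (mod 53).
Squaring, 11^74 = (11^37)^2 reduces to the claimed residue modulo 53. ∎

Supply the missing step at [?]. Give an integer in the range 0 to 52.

11^32 · 11^4 · 11^1 ≡ 36 · 13 · 11 = 5148.
5148 mod 53 = 7, so 11^37 ≡ 7 (mod 53).

7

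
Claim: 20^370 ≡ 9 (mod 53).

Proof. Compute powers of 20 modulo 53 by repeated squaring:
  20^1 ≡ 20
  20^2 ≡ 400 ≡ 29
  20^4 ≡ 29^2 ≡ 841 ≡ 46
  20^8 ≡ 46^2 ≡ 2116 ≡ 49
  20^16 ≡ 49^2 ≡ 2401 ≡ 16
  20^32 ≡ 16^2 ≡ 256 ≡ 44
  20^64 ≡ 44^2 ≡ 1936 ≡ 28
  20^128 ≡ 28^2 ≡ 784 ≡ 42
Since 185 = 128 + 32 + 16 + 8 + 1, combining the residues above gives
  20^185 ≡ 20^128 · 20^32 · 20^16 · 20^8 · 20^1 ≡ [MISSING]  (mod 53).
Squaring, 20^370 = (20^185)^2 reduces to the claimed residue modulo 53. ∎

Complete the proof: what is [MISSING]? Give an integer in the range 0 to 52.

Multiply the listed residues: 42 · 44 · 16 · 49 · 20 = 1848 → 29568 → 1448832 → 28976640.
Reducing modulo 53: 28976640 = 546729·53 + 3, so 20^185 ≡ 3.

3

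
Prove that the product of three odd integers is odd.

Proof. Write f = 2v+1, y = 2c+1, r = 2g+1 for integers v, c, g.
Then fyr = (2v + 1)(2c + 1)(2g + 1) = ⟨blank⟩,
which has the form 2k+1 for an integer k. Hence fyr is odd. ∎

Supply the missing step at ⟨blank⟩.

(2v + 1)(2c + 1)(2g + 1) = 8cgv + 4cg + 4cv + 2c + 4gv + 2g + 2v + 1
= 2(4cgv + 2cg + 2cv + c + 2gv + g + v) + 1.
Since 4cgv + 2cg + 2cv + c + 2gv + g + v is an integer, the product is of the form 2k+1 for an integer k.

2(4cgv + 2cg + 2cv + c + 2gv + g + v) + 1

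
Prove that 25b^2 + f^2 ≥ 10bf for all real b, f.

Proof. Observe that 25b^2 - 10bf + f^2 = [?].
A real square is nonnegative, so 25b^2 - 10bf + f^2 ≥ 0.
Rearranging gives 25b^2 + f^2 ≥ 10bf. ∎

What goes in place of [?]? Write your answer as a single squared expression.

(5b - f)^2

25b^2 - 10bf + f^2 is a perfect-square trinomial: the outer terms are (5b)^2 and (f)^2, and the cross term is -2·5b·f.
So 25b^2 - 10bf + f^2 = (5b - f)^2 ≥ 0.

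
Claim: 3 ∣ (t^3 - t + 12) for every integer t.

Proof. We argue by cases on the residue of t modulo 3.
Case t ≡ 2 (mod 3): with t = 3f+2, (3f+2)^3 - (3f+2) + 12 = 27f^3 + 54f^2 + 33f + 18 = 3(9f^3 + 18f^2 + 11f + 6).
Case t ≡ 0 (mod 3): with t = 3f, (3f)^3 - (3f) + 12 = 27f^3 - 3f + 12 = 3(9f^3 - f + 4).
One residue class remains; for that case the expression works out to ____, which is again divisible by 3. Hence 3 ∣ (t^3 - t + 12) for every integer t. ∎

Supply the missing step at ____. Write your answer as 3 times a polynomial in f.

The residues treated are {2, 0}, so the missing case is t ≡ 1 (mod 3); write t = 3f+1.
Then (3f+1)^3 - (3f+1) + 12 = 27f^3 + 27f^2 + 6f + 12 = 3(9f^3 + 9f^2 + 2f + 4).

3(9f^3 + 9f^2 + 2f + 4)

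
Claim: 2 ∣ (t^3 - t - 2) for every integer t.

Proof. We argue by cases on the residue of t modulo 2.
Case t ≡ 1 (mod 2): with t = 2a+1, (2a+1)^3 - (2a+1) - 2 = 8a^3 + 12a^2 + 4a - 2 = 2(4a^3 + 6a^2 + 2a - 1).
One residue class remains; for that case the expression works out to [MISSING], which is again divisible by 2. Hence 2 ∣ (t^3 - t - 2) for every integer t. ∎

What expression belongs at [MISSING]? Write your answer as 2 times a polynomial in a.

2(4a^3 - a - 1)

Only t ≡ 0 (mod 2) is unaccounted for. Put t = 2a:
(2a)^3 - (2a) - 2 expands to 8a^3 - 2a - 2,
and factoring out 2 leaves 2(4a^3 - a - 1).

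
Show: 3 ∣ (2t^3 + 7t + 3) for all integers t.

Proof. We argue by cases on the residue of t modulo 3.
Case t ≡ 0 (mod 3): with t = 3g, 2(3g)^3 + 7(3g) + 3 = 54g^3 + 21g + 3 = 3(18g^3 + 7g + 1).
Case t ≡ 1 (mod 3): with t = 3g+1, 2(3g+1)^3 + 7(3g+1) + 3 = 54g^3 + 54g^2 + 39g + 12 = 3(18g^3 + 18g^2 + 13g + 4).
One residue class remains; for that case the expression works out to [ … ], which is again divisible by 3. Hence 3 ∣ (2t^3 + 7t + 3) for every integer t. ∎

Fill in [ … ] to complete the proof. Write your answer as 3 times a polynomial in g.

3(18g^3 + 36g^2 + 31g + 11)

Only t ≡ 2 (mod 3) is unaccounted for. Put t = 3g+2:
2(3g+2)^3 + 7(3g+2) + 3 expands to 54g^3 + 108g^2 + 93g + 33,
and factoring out 3 leaves 3(18g^3 + 36g^2 + 31g + 11).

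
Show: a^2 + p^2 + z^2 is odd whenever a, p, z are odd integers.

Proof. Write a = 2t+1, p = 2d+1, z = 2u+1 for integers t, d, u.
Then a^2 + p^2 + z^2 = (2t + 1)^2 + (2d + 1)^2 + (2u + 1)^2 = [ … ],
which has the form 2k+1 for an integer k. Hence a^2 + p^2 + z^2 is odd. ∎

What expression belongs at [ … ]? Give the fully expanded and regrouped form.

2(2d^2 + 2d + 2t^2 + 2t + 2u^2 + 2u + 1) + 1

Expanding: (2t + 1)^2 + (2d + 1)^2 + (2u + 1)^2 = 4d^2 + 4d + 4t^2 + 4t + 4u^2 + 4u + 3.
Every term except the constant is even, so this is 2(2d^2 + 2d + 2t^2 + 2t + 2u^2 + 2u + 1) + 1,
and 2d^2 + 2d + 2t^2 + 2t + 2u^2 + 2u + 1 ∈ ℤ gives the required form.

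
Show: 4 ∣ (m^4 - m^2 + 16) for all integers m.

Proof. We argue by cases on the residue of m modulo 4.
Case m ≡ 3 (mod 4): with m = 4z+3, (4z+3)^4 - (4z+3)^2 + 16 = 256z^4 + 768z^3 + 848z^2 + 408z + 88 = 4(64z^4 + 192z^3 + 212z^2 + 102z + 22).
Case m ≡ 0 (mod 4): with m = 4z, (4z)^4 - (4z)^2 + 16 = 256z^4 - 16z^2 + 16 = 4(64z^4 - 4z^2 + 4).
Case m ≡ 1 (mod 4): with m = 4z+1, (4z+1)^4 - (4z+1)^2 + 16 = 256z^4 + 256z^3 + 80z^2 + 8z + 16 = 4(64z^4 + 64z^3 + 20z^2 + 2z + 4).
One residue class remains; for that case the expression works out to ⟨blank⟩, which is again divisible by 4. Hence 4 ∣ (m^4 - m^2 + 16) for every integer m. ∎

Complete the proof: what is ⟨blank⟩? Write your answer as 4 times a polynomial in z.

The residues treated are {3, 0, 1}, so the missing case is m ≡ 2 (mod 4); write m = 4z+2.
Then (4z+2)^4 - (4z+2)^2 + 16 = 256z^4 + 512z^3 + 368z^2 + 112z + 28 = 4(64z^4 + 128z^3 + 92z^2 + 28z + 7).

4(64z^4 + 128z^3 + 92z^2 + 28z + 7)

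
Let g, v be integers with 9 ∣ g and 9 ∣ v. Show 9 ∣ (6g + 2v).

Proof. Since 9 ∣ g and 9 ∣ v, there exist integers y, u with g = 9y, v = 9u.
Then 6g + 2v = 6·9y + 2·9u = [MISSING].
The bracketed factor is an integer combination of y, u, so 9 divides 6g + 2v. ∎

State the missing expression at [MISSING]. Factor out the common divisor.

Each term has a factor of 9: 6·9y + 2·9u = 9·(2u + 6y).
Since 2u + 6y is an integer, 9 ∣ (6g + 2v).

9(2u + 6y)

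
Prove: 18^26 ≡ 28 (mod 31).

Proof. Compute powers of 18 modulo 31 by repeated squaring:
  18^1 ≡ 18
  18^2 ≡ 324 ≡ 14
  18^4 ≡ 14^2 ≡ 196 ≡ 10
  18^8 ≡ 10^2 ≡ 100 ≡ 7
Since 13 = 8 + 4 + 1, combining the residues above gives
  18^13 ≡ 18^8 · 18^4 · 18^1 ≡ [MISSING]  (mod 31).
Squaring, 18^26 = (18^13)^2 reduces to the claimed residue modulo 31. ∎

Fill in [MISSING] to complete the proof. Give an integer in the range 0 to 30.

18^8 · 18^4 · 18^1 ≡ 7 · 10 · 18 = 1260.
1260 mod 31 = 20, so 18^13 ≡ 20 (mod 31).

20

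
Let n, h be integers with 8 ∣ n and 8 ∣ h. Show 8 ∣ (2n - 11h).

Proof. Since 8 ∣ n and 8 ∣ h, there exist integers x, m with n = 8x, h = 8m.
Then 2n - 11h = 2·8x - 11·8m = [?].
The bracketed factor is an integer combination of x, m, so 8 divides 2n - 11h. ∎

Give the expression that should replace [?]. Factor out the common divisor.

8(-11m + 2x)

Each term has a factor of 8: 2·8x - 11·8m = 8·(-11m + 2x).
Since -11m + 2x is an integer, 8 ∣ (2n - 11h).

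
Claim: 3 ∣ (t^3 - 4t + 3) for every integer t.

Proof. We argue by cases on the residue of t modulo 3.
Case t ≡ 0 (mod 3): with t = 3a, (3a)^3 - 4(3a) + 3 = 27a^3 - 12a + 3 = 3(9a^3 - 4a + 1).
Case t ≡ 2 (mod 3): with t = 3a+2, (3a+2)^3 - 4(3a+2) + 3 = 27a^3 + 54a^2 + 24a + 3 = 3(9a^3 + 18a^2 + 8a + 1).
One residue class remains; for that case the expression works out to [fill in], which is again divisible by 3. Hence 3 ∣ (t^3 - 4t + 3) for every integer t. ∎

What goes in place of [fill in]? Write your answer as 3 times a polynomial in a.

3(9a^3 + 9a^2 - a)

The residues treated are {0, 2}, so the missing case is t ≡ 1 (mod 3); write t = 3a+1.
Then (3a+1)^3 - 4(3a+1) + 3 = 27a^3 + 27a^2 - 3a = 3(9a^3 + 9a^2 - a).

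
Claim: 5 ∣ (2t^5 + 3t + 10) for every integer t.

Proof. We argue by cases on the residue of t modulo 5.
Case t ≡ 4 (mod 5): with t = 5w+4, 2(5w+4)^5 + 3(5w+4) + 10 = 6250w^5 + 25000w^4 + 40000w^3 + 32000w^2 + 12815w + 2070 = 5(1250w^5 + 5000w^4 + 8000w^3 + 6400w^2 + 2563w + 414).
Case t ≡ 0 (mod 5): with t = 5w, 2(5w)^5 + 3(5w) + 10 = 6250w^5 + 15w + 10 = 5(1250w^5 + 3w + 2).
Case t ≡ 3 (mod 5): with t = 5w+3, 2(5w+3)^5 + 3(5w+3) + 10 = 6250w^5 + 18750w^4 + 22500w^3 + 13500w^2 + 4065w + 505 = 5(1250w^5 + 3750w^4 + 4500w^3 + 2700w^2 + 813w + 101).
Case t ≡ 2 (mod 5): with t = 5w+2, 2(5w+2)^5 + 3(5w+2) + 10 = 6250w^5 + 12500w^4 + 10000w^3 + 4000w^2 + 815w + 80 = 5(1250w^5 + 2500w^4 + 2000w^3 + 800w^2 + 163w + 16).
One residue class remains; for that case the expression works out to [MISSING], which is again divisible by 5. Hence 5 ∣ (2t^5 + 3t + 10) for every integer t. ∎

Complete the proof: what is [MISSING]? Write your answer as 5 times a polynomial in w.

The residues treated are {4, 0, 3, 2}, so the missing case is t ≡ 1 (mod 5); write t = 5w+1.
Then 2(5w+1)^5 + 3(5w+1) + 10 = 6250w^5 + 6250w^4 + 2500w^3 + 500w^2 + 65w + 15 = 5(1250w^5 + 1250w^4 + 500w^3 + 100w^2 + 13w + 3).

5(1250w^5 + 1250w^4 + 500w^3 + 100w^2 + 13w + 3)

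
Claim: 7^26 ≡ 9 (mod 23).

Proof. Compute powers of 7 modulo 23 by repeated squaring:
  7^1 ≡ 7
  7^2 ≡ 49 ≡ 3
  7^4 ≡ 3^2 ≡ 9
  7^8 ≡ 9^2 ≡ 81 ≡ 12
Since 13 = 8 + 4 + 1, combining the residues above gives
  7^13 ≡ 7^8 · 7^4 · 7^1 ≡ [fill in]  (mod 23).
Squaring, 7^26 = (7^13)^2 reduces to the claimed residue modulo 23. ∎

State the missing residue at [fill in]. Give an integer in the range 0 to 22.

7^8 · 7^4 · 7^1 ≡ 12 · 9 · 7 = 756.
756 mod 23 = 20, so 7^13 ≡ 20 (mod 23).

20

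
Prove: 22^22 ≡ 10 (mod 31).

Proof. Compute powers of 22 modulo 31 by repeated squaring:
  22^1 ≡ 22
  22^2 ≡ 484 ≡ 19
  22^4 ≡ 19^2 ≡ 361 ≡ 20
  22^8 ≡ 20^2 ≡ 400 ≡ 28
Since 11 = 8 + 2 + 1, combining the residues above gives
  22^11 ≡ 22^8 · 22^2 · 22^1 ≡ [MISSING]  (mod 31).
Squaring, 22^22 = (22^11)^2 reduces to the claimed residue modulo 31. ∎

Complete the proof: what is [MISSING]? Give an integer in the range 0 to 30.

22^8 · 22^2 · 22^1 ≡ 28 · 19 · 22 = 11704.
11704 mod 31 = 17, so 22^11 ≡ 17 (mod 31).

17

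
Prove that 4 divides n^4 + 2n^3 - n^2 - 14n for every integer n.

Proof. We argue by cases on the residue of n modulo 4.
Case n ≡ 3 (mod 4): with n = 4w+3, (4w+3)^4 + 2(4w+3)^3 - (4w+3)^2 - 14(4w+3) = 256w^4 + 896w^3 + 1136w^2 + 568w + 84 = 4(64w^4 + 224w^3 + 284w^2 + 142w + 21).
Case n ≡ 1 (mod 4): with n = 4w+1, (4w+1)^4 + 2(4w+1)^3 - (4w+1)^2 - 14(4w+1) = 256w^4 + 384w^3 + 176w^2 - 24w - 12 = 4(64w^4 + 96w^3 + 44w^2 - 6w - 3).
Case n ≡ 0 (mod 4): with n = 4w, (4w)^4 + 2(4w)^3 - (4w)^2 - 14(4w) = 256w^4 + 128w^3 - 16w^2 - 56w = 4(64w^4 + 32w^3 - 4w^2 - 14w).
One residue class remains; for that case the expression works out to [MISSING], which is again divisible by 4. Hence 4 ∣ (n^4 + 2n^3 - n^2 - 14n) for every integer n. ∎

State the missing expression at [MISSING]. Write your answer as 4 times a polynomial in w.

The residues treated are {3, 1, 0}, so the missing case is n ≡ 2 (mod 4); write n = 4w+2.
Then (4w+2)^4 + 2(4w+2)^3 - (4w+2)^2 - 14(4w+2) = 256w^4 + 640w^3 + 560w^2 + 152w = 4(64w^4 + 160w^3 + 140w^2 + 38w).

4(64w^4 + 160w^3 + 140w^2 + 38w)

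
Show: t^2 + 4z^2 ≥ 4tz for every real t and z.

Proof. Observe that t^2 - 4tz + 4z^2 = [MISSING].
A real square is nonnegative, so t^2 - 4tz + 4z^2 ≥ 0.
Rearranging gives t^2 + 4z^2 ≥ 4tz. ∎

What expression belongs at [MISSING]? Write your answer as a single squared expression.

t^2 - 4tz + 4z^2 is a perfect-square trinomial: the outer terms are (t)^2 and (2z)^2, and the cross term is -2·t·2z.
So t^2 - 4tz + 4z^2 = (t - 2z)^2 ≥ 0.

(t - 2z)^2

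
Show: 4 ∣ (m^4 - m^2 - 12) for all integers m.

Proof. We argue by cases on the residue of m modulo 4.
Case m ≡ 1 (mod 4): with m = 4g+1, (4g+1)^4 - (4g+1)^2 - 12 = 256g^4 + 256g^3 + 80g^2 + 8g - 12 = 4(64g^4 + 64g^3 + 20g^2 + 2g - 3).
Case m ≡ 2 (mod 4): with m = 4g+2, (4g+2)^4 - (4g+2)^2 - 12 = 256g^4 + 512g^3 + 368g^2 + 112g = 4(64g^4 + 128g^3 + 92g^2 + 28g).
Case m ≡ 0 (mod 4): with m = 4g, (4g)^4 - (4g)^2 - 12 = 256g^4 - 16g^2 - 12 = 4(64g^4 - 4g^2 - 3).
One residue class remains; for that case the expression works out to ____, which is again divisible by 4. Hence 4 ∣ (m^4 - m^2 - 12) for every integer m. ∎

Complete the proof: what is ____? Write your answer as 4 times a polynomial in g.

4(64g^4 + 192g^3 + 212g^2 + 102g + 15)

The residues treated are {1, 2, 0}, so the missing case is m ≡ 3 (mod 4); write m = 4g+3.
Then (4g+3)^4 - (4g+3)^2 - 12 = 256g^4 + 768g^3 + 848g^2 + 408g + 60 = 4(64g^4 + 192g^3 + 212g^2 + 102g + 15).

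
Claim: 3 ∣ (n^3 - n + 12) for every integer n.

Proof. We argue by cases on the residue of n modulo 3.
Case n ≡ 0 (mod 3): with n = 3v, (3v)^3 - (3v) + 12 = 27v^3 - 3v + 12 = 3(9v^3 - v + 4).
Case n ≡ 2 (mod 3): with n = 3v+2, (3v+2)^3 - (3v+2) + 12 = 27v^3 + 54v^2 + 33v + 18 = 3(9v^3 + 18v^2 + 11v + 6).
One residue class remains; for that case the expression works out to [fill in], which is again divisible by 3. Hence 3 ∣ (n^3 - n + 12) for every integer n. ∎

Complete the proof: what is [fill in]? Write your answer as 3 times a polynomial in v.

3(9v^3 + 9v^2 + 2v + 4)

The residues treated are {0, 2}, so the missing case is n ≡ 1 (mod 3); write n = 3v+1.
Then (3v+1)^3 - (3v+1) + 12 = 27v^3 + 27v^2 + 6v + 12 = 3(9v^3 + 9v^2 + 2v + 4).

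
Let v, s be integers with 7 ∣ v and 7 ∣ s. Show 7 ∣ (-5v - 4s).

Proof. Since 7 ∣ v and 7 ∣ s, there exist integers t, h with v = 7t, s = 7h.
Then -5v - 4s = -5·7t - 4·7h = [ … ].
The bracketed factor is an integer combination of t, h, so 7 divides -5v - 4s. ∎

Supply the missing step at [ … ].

7(-4h - 5t)

Each term has a factor of 7: -5·7t - 4·7h = 7·(-4h - 5t).
Since -4h - 5t is an integer, 7 ∣ (-5v - 4s).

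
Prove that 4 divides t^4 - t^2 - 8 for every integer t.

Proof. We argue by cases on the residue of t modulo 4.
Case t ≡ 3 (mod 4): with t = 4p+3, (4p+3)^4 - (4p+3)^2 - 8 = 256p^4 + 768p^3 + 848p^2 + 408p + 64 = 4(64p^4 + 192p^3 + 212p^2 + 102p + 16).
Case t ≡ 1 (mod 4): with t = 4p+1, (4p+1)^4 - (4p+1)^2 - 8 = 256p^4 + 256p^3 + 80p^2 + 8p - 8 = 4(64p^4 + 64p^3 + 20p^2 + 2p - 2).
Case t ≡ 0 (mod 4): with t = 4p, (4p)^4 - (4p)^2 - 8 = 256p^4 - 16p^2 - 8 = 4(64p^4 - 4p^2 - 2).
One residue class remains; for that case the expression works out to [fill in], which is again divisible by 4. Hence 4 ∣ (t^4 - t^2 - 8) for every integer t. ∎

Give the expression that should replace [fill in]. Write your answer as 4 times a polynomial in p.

The residues treated are {3, 1, 0}, so the missing case is t ≡ 2 (mod 4); write t = 4p+2.
Then (4p+2)^4 - (4p+2)^2 - 8 = 256p^4 + 512p^3 + 368p^2 + 112p + 4 = 4(64p^4 + 128p^3 + 92p^2 + 28p + 1).

4(64p^4 + 128p^3 + 92p^2 + 28p + 1)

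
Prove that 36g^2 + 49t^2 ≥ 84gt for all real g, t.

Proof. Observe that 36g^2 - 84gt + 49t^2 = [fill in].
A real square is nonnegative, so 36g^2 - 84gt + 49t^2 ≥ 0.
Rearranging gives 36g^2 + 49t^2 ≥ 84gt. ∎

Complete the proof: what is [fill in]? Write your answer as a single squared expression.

(6g - 7t)^2

36g^2 - 84gt + 49t^2 is a perfect-square trinomial: the outer terms are (6g)^2 and (7t)^2, and the cross term is -2·6g·7t.
So 36g^2 - 84gt + 49t^2 = (6g - 7t)^2 ≥ 0.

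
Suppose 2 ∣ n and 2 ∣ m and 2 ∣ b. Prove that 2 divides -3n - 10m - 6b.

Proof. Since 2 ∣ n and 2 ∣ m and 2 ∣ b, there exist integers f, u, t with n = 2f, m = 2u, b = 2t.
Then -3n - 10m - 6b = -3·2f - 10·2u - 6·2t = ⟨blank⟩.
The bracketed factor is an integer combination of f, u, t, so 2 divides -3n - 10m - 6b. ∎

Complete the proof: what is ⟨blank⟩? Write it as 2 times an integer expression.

2(-3f - 6t - 10u)

Each term has a factor of 2: -3·2f - 10·2u - 6·2t = 2·(-3f - 6t - 10u).
Since -3f - 6t - 10u is an integer, 2 ∣ (-3n - 10m - 6b).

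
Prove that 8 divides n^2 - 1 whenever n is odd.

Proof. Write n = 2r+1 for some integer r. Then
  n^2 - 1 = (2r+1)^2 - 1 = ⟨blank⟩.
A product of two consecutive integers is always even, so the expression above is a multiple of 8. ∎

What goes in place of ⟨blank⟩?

4r(r + 1)

(2r+1)^2 - 1 = 4r^2 + 4r + 1 - 1 = 4r^2 + 4r = 4r(r+1).
Since r and r+1 are consecutive, r(r+1) is even, and 4·(even) is a multiple of 8.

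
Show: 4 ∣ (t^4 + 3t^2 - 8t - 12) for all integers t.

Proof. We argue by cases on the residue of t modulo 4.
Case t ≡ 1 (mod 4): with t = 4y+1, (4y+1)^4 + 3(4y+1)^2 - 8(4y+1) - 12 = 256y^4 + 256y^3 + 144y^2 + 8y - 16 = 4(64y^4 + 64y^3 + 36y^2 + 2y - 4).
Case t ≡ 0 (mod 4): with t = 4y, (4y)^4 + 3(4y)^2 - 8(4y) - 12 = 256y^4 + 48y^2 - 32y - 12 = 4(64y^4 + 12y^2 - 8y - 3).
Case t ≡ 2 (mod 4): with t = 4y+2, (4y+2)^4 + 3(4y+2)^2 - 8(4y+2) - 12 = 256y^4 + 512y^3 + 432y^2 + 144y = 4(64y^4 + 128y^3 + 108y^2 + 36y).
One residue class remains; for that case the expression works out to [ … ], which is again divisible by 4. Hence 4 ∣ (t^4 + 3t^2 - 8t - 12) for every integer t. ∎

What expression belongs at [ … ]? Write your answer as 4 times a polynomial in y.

The residues treated are {1, 0, 2}, so the missing case is t ≡ 3 (mod 4); write t = 4y+3.
Then (4y+3)^4 + 3(4y+3)^2 - 8(4y+3) - 12 = 256y^4 + 768y^3 + 912y^2 + 472y + 72 = 4(64y^4 + 192y^3 + 228y^2 + 118y + 18).

4(64y^4 + 192y^3 + 228y^2 + 118y + 18)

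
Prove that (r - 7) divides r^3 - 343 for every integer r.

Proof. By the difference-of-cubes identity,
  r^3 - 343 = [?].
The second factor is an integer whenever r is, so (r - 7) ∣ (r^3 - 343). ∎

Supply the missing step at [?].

Polynomial division of r^3 - 343 by r - 7 leaves remainder 0 and quotient r^2 + 7r + 49.
Hence r^3 - 343 = (r - 7)(r^2 + 7r + 49).

(r - 7)(r^2 + 7r + 49)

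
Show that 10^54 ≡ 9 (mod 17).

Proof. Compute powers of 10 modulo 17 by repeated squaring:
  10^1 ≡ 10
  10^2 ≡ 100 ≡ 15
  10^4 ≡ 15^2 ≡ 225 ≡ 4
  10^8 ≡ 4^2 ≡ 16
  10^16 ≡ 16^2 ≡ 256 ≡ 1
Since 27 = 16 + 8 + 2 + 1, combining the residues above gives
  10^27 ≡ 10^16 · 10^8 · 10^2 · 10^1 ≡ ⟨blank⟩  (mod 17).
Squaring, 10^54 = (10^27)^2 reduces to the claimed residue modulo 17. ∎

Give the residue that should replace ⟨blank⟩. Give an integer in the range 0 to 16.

3

Multiply the listed residues: 1 · 16 · 15 · 10 = 16 → 240 → 2400.
Reducing modulo 17: 2400 = 141·17 + 3, so 10^27 ≡ 3.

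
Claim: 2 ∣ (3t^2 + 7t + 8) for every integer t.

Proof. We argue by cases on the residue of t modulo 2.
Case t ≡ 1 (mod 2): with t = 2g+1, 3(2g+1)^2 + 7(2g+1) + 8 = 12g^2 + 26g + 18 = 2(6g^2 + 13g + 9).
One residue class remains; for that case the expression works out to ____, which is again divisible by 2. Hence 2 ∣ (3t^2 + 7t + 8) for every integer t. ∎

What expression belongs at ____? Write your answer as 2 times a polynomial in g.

The residues treated are {1}, so the missing case is t ≡ 0 (mod 2); write t = 2g.
Then 3(2g)^2 + 7(2g) + 8 = 12g^2 + 14g + 8 = 2(6g^2 + 7g + 4).

2(6g^2 + 7g + 4)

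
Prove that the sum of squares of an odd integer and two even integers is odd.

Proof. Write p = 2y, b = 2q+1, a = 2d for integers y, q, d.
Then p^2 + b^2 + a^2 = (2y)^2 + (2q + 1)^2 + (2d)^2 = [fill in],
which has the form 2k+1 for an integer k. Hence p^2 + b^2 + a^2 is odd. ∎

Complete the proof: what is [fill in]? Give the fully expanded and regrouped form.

2(2d^2 + 2q^2 + 2q + 2y^2) + 1

(2y)^2 + (2q + 1)^2 + (2d)^2 = 4d^2 + 4q^2 + 4q + 4y^2 + 1
= 2(2d^2 + 2q^2 + 2q + 2y^2) + 1.
Since 2d^2 + 2q^2 + 2q + 2y^2 is an integer, the sum of squares is of the form 2k+1 for an integer k.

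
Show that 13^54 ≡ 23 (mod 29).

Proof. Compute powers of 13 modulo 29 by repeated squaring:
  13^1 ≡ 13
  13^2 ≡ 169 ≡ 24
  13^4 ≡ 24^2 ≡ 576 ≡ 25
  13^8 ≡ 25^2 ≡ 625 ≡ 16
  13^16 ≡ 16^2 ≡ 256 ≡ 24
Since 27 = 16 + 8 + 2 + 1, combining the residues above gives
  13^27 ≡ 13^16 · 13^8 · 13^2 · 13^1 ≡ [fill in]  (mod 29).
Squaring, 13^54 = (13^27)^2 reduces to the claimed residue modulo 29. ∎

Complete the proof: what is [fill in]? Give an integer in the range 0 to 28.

Multiply the listed residues: 24 · 16 · 24 · 13 = 384 → 9216 → 119808.
Reducing modulo 29: 119808 = 4131·29 + 9, so 13^27 ≡ 9.

9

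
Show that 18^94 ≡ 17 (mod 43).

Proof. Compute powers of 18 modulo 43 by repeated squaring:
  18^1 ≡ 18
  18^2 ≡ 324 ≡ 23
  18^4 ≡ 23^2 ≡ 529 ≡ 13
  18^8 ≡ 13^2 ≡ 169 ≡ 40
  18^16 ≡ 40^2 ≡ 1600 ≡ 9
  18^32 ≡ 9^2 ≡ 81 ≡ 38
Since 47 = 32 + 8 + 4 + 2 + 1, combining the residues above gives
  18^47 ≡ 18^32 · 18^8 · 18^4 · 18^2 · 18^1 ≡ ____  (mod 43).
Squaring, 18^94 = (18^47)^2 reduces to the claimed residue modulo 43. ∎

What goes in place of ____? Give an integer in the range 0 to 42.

Multiply the listed residues: 38 · 40 · 13 · 23 · 18 = 1520 → 19760 → 454480 → 8180640.
Reducing modulo 43: 8180640 = 190247·43 + 19, so 18^47 ≡ 19.

19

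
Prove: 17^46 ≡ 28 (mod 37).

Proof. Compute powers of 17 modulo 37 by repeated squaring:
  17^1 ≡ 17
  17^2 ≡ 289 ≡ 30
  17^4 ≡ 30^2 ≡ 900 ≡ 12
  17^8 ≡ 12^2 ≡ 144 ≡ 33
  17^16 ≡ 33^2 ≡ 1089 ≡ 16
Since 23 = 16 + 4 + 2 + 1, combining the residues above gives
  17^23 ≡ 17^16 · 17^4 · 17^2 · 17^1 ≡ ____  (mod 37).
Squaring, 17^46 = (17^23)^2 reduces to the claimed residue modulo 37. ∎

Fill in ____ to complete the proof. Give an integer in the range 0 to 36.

18

17^16 · 17^4 · 17^2 · 17^1 ≡ 16 · 12 · 30 · 17 = 97920.
97920 mod 37 = 18, so 17^23 ≡ 18 (mod 37).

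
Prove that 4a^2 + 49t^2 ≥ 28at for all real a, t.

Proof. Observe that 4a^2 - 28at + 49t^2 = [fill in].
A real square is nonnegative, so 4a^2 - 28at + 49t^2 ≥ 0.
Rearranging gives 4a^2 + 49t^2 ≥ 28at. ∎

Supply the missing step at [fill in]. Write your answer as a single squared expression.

(2a - 7t)^2

The leading and trailing coefficients are 2^2 and 7^2, and 28 = 2·2·7, so the trinomial is (2a - 7t)^2.
Hence 4a^2 - 28at + 49t^2 ≥ 0.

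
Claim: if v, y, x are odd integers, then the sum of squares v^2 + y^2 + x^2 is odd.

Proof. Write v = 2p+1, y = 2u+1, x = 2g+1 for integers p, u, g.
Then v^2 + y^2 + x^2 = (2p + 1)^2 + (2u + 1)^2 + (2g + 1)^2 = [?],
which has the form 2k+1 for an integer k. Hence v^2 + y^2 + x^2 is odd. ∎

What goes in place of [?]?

2(2g^2 + 2g + 2p^2 + 2p + 2u^2 + 2u + 1) + 1

(2p + 1)^2 + (2u + 1)^2 + (2g + 1)^2 = 4g^2 + 4g + 4p^2 + 4p + 4u^2 + 4u + 3
= 2(2g^2 + 2g + 2p^2 + 2p + 2u^2 + 2u + 1) + 1.
Since 2g^2 + 2g + 2p^2 + 2p + 2u^2 + 2u + 1 is an integer, the sum of squares is of the form 2k+1 for an integer k.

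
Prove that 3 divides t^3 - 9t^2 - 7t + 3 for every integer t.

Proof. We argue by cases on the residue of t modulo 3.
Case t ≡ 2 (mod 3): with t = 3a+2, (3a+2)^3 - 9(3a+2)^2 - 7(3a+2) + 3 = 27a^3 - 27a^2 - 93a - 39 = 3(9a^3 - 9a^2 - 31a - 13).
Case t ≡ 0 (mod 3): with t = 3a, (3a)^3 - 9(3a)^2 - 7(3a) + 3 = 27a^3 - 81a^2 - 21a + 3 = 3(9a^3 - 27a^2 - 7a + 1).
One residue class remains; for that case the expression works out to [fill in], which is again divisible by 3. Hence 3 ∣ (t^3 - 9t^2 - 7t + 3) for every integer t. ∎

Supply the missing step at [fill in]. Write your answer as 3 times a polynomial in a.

The residues treated are {2, 0}, so the missing case is t ≡ 1 (mod 3); write t = 3a+1.
Then (3a+1)^3 - 9(3a+1)^2 - 7(3a+1) + 3 = 27a^3 - 54a^2 - 66a - 12 = 3(9a^3 - 18a^2 - 22a - 4).

3(9a^3 - 18a^2 - 22a - 4)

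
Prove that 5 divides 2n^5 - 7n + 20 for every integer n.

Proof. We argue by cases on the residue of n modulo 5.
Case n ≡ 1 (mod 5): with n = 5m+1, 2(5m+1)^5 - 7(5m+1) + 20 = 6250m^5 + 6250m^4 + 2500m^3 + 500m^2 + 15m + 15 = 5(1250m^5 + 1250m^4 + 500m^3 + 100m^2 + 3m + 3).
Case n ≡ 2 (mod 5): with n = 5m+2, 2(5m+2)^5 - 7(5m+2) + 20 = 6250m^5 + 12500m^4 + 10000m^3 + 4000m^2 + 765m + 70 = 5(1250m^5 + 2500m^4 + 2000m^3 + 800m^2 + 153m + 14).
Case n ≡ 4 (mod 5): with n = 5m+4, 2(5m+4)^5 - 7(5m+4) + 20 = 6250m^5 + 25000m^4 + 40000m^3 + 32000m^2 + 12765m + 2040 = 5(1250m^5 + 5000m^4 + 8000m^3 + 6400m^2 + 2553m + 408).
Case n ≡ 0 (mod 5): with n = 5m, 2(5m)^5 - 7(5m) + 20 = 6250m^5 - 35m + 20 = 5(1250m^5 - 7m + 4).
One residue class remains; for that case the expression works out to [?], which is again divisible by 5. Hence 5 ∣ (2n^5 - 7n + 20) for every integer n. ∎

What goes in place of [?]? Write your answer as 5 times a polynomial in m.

5(1250m^5 + 3750m^4 + 4500m^3 + 2700m^2 + 803m + 97)

The residues treated are {1, 2, 4, 0}, so the missing case is n ≡ 3 (mod 5); write n = 5m+3.
Then 2(5m+3)^5 - 7(5m+3) + 20 = 6250m^5 + 18750m^4 + 22500m^3 + 13500m^2 + 4015m + 485 = 5(1250m^5 + 3750m^4 + 4500m^3 + 2700m^2 + 803m + 97).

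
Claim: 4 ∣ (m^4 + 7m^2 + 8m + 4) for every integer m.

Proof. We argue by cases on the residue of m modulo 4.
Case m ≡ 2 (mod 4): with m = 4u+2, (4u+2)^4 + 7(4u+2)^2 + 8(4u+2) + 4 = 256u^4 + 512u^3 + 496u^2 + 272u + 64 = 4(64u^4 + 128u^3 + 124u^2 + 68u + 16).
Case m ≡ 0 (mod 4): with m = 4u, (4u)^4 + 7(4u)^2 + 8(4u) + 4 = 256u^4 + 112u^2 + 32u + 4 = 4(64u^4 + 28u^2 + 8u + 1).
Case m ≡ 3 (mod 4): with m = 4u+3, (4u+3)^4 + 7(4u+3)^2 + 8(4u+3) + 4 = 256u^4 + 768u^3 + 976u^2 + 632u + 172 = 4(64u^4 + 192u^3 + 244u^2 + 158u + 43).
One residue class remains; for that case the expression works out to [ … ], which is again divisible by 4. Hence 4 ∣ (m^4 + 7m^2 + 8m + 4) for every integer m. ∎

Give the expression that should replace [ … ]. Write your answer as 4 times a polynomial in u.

The residues treated are {2, 0, 3}, so the missing case is m ≡ 1 (mod 4); write m = 4u+1.
Then (4u+1)^4 + 7(4u+1)^2 + 8(4u+1) + 4 = 256u^4 + 256u^3 + 208u^2 + 104u + 20 = 4(64u^4 + 64u^3 + 52u^2 + 26u + 5).

4(64u^4 + 64u^3 + 52u^2 + 26u + 5)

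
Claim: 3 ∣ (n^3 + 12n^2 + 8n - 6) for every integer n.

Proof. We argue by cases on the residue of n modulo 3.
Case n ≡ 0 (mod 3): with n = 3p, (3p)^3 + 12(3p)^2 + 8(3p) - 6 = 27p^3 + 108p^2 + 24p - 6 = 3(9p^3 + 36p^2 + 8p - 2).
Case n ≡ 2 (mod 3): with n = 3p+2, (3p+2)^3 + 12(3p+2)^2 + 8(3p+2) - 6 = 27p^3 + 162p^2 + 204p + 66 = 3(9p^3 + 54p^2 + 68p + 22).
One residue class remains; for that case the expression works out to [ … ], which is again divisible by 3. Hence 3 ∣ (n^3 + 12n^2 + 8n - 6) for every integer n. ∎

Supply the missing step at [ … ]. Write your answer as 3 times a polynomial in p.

The residues treated are {0, 2}, so the missing case is n ≡ 1 (mod 3); write n = 3p+1.
Then (3p+1)^3 + 12(3p+1)^2 + 8(3p+1) - 6 = 27p^3 + 135p^2 + 105p + 15 = 3(9p^3 + 45p^2 + 35p + 5).

3(9p^3 + 45p^2 + 35p + 5)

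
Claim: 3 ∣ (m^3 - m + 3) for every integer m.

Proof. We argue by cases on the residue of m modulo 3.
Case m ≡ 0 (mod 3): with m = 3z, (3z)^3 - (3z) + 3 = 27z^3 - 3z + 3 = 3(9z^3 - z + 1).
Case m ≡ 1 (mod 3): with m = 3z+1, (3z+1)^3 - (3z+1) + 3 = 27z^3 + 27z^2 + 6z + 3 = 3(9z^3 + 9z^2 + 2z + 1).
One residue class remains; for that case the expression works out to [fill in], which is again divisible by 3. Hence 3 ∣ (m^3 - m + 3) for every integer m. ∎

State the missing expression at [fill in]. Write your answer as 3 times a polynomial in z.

3(9z^3 + 18z^2 + 11z + 3)

The residues treated are {0, 1}, so the missing case is m ≡ 2 (mod 3); write m = 3z+2.
Then (3z+2)^3 - (3z+2) + 3 = 27z^3 + 54z^2 + 33z + 9 = 3(9z^3 + 18z^2 + 11z + 3).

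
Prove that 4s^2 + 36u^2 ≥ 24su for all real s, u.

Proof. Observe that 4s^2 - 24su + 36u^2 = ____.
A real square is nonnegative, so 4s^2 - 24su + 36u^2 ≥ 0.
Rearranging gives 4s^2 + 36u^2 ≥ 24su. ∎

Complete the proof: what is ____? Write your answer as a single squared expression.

(2s - 6u)^2

The leading and trailing coefficients are 2^2 and 6^2, and 24 = 2·2·6, so the trinomial is (2s - 6u)^2.
Hence 4s^2 - 24su + 36u^2 ≥ 0.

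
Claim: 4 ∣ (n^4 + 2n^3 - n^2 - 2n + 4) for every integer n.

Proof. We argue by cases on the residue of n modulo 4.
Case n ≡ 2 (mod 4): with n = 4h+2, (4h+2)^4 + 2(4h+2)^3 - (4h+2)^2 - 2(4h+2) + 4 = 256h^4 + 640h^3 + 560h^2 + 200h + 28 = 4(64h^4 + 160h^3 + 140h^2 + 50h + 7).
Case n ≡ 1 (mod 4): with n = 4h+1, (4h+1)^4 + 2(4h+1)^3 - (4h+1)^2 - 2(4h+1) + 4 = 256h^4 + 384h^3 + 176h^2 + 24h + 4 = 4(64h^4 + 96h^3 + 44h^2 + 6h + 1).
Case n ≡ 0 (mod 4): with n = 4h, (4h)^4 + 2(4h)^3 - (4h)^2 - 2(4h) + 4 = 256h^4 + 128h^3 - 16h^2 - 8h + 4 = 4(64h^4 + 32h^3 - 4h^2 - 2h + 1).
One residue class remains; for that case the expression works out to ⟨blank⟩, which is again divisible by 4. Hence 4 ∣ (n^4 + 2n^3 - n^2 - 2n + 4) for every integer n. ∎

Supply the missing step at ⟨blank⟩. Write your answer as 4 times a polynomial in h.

Only n ≡ 3 (mod 4) is unaccounted for. Put n = 4h+3:
(4h+3)^4 + 2(4h+3)^3 - (4h+3)^2 - 2(4h+3) + 4 expands to 256h^4 + 896h^3 + 1136h^2 + 616h + 124,
and factoring out 4 leaves 4(64h^4 + 224h^3 + 284h^2 + 154h + 31).

4(64h^4 + 224h^3 + 284h^2 + 154h + 31)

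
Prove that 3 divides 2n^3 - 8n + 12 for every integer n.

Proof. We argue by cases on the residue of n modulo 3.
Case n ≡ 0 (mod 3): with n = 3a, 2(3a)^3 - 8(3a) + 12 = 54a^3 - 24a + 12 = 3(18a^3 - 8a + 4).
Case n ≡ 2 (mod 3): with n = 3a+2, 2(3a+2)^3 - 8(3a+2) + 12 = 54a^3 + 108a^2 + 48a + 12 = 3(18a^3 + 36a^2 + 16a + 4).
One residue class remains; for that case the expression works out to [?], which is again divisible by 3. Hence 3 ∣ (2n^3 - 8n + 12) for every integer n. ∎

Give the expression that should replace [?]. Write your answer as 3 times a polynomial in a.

Only n ≡ 1 (mod 3) is unaccounted for. Put n = 3a+1:
2(3a+1)^3 - 8(3a+1) + 12 expands to 54a^3 + 54a^2 - 6a + 6,
and factoring out 3 leaves 3(18a^3 + 18a^2 - 2a + 2).

3(18a^3 + 18a^2 - 2a + 2)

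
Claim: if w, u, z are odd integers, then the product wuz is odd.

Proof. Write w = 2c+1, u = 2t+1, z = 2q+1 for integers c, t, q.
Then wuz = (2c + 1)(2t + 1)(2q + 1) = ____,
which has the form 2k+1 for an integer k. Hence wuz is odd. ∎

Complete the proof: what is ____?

2(4cqt + 2cq + 2ct + c + 2qt + q + t) + 1

Expanding: (2c + 1)(2t + 1)(2q + 1) = 8cqt + 4cq + 4ct + 2c + 4qt + 2q + 2t + 1.
Every term except the constant is even, so this is 2(4cqt + 2cq + 2ct + c + 2qt + q + t) + 1,
and 4cqt + 2cq + 2ct + c + 2qt + q + t ∈ ℤ gives the required form.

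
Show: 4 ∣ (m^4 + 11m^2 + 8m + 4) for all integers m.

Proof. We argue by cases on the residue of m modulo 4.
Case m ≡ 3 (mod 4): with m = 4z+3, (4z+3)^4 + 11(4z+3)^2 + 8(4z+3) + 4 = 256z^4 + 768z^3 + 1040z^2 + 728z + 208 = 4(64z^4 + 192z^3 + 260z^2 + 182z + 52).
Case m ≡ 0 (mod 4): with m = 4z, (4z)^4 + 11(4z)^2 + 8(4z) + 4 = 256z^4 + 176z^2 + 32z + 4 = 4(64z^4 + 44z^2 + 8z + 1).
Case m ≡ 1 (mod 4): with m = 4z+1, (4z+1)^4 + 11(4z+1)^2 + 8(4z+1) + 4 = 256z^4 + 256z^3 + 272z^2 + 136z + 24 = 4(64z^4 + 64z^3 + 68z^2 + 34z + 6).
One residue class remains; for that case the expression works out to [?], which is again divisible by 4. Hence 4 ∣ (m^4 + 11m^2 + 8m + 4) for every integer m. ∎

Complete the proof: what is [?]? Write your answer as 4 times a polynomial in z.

4(64z^4 + 128z^3 + 140z^2 + 84z + 20)

The residues treated are {3, 0, 1}, so the missing case is m ≡ 2 (mod 4); write m = 4z+2.
Then (4z+2)^4 + 11(4z+2)^2 + 8(4z+2) + 4 = 256z^4 + 512z^3 + 560z^2 + 336z + 80 = 4(64z^4 + 128z^3 + 140z^2 + 84z + 20).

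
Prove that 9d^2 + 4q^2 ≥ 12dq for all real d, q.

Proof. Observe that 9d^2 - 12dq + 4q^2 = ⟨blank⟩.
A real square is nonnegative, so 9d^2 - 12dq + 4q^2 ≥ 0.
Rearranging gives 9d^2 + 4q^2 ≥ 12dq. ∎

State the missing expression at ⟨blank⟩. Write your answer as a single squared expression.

(3d - 2q)^2

9d^2 - 12dq + 4q^2 is a perfect-square trinomial: the outer terms are (3d)^2 and (2q)^2, and the cross term is -2·3d·2q.
So 9d^2 - 12dq + 4q^2 = (3d - 2q)^2 ≥ 0.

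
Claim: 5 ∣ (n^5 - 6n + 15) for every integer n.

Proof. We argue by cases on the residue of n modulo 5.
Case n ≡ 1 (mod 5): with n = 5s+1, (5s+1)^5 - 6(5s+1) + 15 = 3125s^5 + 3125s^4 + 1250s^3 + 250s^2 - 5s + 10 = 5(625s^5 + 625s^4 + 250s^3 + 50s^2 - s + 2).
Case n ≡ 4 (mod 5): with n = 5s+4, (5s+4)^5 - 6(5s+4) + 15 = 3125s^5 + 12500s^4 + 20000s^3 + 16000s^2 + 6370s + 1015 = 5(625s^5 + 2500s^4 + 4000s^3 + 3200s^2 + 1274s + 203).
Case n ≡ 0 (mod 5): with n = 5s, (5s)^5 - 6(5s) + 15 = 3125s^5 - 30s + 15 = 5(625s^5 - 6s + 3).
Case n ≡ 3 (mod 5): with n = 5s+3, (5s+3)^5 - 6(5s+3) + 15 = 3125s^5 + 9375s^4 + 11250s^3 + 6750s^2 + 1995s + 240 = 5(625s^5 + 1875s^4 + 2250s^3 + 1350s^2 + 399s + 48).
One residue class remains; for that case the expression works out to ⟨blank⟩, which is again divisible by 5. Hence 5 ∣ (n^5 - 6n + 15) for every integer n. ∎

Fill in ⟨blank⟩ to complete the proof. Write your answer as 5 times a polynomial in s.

Only n ≡ 2 (mod 5) is unaccounted for. Put n = 5s+2:
(5s+2)^5 - 6(5s+2) + 15 expands to 3125s^5 + 6250s^4 + 5000s^3 + 2000s^2 + 370s + 35,
and factoring out 5 leaves 5(625s^5 + 1250s^4 + 1000s^3 + 400s^2 + 74s + 7).

5(625s^5 + 1250s^4 + 1000s^3 + 400s^2 + 74s + 7)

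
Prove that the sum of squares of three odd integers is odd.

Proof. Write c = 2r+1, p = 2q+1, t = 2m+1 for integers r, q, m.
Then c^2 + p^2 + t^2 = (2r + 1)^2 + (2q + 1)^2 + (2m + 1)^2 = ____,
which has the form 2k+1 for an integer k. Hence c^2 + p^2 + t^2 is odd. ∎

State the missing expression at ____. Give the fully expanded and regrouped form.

Expanding: (2r + 1)^2 + (2q + 1)^2 + (2m + 1)^2 = 4m^2 + 4m + 4q^2 + 4q + 4r^2 + 4r + 3.
Every term except the constant is even, so this is 2(2m^2 + 2m + 2q^2 + 2q + 2r^2 + 2r + 1) + 1,
and 2m^2 + 2m + 2q^2 + 2q + 2r^2 + 2r + 1 ∈ ℤ gives the required form.

2(2m^2 + 2m + 2q^2 + 2q + 2r^2 + 2r + 1) + 1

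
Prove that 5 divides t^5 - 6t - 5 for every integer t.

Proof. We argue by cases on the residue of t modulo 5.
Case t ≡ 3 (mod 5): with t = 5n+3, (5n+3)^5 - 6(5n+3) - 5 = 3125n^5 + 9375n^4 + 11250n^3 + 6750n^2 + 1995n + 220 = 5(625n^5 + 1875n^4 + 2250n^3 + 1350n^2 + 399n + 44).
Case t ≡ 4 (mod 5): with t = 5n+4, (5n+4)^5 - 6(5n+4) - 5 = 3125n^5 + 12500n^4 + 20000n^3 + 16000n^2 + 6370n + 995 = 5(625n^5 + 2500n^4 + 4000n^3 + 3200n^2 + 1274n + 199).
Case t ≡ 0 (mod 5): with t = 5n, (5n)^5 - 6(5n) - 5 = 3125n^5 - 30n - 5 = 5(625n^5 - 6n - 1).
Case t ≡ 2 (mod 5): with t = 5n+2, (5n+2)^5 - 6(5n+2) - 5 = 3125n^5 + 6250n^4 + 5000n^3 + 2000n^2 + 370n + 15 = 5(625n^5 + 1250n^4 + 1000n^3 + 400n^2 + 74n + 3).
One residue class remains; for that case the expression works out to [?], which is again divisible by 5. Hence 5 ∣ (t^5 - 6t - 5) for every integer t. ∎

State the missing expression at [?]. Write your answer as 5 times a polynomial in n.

Only t ≡ 1 (mod 5) is unaccounted for. Put t = 5n+1:
(5n+1)^5 - 6(5n+1) - 5 expands to 3125n^5 + 3125n^4 + 1250n^3 + 250n^2 - 5n - 10,
and factoring out 5 leaves 5(625n^5 + 625n^4 + 250n^3 + 50n^2 - n - 2).

5(625n^5 + 625n^4 + 250n^3 + 50n^2 - n - 2)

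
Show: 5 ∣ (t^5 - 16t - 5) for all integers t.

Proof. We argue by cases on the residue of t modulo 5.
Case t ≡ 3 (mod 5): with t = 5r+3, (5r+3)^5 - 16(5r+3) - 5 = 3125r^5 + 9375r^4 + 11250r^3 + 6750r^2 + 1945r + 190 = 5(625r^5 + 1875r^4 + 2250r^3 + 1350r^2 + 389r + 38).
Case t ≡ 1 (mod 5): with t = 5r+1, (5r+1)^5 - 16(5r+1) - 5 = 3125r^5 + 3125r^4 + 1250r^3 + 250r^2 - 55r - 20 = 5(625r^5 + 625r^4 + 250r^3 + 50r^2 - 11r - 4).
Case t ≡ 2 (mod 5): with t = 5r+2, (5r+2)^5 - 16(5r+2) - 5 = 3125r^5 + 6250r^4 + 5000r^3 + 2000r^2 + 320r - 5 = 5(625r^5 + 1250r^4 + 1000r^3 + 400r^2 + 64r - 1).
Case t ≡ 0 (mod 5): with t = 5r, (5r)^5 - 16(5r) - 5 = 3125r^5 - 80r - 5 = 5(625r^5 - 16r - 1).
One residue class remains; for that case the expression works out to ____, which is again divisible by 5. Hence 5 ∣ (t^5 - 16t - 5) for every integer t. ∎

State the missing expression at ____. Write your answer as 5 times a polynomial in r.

The residues treated are {3, 1, 2, 0}, so the missing case is t ≡ 4 (mod 5); write t = 5r+4.
Then (5r+4)^5 - 16(5r+4) - 5 = 3125r^5 + 12500r^4 + 20000r^3 + 16000r^2 + 6320r + 955 = 5(625r^5 + 2500r^4 + 4000r^3 + 3200r^2 + 1264r + 191).

5(625r^5 + 2500r^4 + 4000r^3 + 3200r^2 + 1264r + 191)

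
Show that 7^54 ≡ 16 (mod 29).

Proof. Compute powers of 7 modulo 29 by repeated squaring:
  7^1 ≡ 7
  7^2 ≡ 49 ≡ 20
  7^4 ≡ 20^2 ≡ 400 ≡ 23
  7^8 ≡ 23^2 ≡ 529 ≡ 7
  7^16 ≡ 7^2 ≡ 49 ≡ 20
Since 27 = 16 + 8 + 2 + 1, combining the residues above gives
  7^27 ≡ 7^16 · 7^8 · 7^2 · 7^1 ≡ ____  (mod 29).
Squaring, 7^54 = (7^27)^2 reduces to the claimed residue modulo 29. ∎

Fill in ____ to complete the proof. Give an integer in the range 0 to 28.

7^16 · 7^8 · 7^2 · 7^1 ≡ 20 · 7 · 20 · 7 = 19600.
19600 mod 29 = 25, so 7^27 ≡ 25 (mod 29).

25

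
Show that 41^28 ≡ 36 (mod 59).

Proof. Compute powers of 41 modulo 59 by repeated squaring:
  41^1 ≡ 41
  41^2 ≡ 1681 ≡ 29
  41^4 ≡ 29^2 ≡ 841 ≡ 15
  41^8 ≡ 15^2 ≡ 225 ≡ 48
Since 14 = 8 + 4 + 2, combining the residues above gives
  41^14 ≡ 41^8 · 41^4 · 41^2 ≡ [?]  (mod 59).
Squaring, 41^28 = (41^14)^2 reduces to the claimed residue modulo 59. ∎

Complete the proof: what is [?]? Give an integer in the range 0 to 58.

Multiply the listed residues: 48 · 15 · 29 = 720 → 20880.
Reducing modulo 59: 20880 = 353·59 + 53, so 41^14 ≡ 53.

53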